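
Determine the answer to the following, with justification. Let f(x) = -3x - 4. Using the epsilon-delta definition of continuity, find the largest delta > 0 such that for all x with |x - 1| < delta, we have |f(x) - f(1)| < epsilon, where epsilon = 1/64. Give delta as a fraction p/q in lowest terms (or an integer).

We compute f(1) = -3*(1) - 4 = -7.
|f(x) - f(1)| = |-3x - 4 - (-7)| = |-3(x - 1)| = 3|x - 1|.
We need 3|x - 1| < 1/64, i.e. |x - 1| < 1/64 / 3 = 1/192.
So any delta <= 1/192 works. Conversely, if delta > 1/192, then x = 1 + 1/192 satisfies |x - 1| = 1/192 < delta but |f(x) - f(1)| = 3 * 1/192 = 1/64, which is not < 1/64; so no larger delta works.
Hence the largest such delta is 1/192.

1/192


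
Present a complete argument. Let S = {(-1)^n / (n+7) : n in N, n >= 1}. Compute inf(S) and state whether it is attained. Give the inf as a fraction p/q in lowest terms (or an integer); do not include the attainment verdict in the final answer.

Analysis:
- Values: -1/8, 1/9, -1/10, 1/11, -1/12, ...
- Positive terms (even n): 1/(2+7), 1/(4+7), ... decreasing -> max = 1/9 (n=2).
- Negative terms (odd n): -1/(1+7), -1/(3+7), ... increasing -> min = -1/8 (n=1).
- So sup = 1/9 (attained at n=2); inf = -1/8 (attained at n=1).
Conclusion: inf(S) = -1/8, attained in S.

-1/8


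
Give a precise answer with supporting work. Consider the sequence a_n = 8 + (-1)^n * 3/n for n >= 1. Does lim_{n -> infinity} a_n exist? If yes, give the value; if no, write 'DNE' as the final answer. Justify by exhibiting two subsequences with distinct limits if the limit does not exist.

Examine the behaviour of a_n along subsequences.
Even-n subsequence a_{2k} = 8 + 3/(2k) -> 8. Odd-n subsequence a_{2k+1} = 8 - 3/(2k+1) -> 8. Both tend to 8, which suggests the limit is 8; verify directly.
|a_n - 8| = |(-1)^n * 3/n| = 3/n for every n >= 1.
Given epsilon > 0, choose a positive integer N > 3/epsilon. Then for all n >= N, |a_n - 8| = 3/n <= 3/N < epsilon.
So by the definition of the limit, lim a_n exists and equals 8.

8


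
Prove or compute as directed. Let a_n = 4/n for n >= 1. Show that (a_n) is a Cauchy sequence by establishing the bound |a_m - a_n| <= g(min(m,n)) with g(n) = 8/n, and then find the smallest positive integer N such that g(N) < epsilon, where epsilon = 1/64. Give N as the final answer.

For any m, n >= 1, by the triangle inequality:
|a_m - a_n| = |4/m - 4/n| <= 4*1/m + 4*1/n <= 8/min(m,n).
So g(n) = 8/n bounds the Cauchy difference. Since g(n) -> 0, (a_n) is Cauchy.
Now solve g(N) < 1/64: 8/N < 1/64 <=> N > 8 / (1/64) = 512.
The smallest integer strictly greater than 512 is N = 513.
Check: g(513) = 8/513 = 8/513 < 1/64; g(512) = 1/64 >= 1/64. So N = 513.

513


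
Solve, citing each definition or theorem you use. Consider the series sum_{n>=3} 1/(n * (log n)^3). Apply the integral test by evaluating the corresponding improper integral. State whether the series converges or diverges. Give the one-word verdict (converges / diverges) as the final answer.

Let f(x) = 1/(x*log(x)^3). Then f is positive, continuous, and decreasing on [3, infinity), so the integral test applies.
Compute the improper integral int_{3}^infinity f(x) dx:
  antiderivative F(x) = -1/(2*log(x)^2).
  F(x) -> 0 as x -> infinity.  int = 0 - F(3) = 1/(2*log(3)^2) < infinity. By the integral test, the series converges.

converges


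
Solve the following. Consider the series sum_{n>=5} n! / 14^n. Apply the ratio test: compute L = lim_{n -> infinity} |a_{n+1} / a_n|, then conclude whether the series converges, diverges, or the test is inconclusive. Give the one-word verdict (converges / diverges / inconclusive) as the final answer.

Let a_n denote the general term. Form the ratio a_{n+1}/a_n and simplify:
a_{n+1}/a_n = n/14 + 1/14
Take the limit as n -> infinity: L = infinity.
Since L = infinity > 1 (or L = infinity), the ratio test implies the series diverges.

diverges


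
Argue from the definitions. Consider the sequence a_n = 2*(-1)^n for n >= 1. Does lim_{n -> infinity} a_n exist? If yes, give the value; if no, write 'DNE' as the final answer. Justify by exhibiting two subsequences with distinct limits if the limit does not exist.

Examine the behaviour of a_n along subsequences.
Even-n subsequence a_{2k} = 2 -> 2. Odd-n subsequence a_{2k+1} = -2 -> -2.
Since these two subsequential limits are 2 and -2, distinct, the full sequence cannot converge (a convergent sequence has all subsequences tending to the same limit). So lim a_n does not exist.

DNE


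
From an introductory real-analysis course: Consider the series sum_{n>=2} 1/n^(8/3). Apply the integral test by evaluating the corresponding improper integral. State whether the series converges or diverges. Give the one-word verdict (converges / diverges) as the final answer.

Let f(x) = x^(-8/3). Then f is positive, continuous, and decreasing on [2, infinity), so the integral test applies.
Compute the improper integral int_{2}^infinity f(x) dx:
  antiderivative F(x) = -3/(5*x^(5/3)).
  As x -> infinity, F(x) -> 0 (since p = 8/3 > 1).
  So int = F(infinity) - F(2) = 0 - (-3*2^(1/3)/20) = 3*2^(1/3)/20.
  Finite, so by the integral test, the series converges.

converges


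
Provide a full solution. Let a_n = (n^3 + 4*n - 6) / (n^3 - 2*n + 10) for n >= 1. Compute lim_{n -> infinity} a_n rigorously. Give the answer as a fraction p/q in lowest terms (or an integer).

Divide numerator and denominator by n^3, the highest power:
numerator / n^3 = 1 + 4/n^2 - 6/n^3
denominator / n^3 = 1 - 2/n^2 + 10/n^3
As n -> infinity, all terms of the form c/n^k (k >= 1) tend to 0.
So numerator / n^3 -> 1 and denominator / n^3 -> 1.
Therefore lim a_n = 1.

1


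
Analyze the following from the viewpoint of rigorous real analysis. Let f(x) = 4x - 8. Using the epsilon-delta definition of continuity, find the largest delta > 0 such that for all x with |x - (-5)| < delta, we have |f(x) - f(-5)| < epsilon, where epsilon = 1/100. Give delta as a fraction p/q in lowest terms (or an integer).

We compute f(-5) = 4*(-5) - 8 = -28.
|f(x) - f(-5)| = |4x - 8 - (-28)| = |4(x - (-5))| = 4|x - (-5)|.
We need 4|x - (-5)| < 1/100, i.e. |x - (-5)| < 1/100 / 4 = 1/400.
So any delta <= 1/400 works. Conversely, if delta > 1/400, then x = -5 + 1/400 satisfies |x - (-5)| = 1/400 < delta but |f(x) - f(-5)| = 4 * 1/400 = 1/100, which is not < 1/100; so no larger delta works.
Hence the largest such delta is 1/400.

1/400


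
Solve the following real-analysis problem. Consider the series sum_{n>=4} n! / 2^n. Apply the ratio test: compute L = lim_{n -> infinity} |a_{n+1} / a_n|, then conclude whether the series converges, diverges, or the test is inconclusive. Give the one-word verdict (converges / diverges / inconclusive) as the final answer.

Let a_n denote the general term. Form the ratio a_{n+1}/a_n and simplify:
a_{n+1}/a_n = n/2 + 1/2
Take the limit as n -> infinity: L = infinity.
Since L = infinity > 1 (or L = infinity), the ratio test implies the series diverges.

diverges


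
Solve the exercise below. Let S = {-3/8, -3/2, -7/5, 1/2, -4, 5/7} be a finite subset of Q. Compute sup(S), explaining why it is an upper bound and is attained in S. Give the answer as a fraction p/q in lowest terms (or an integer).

S is finite, so sup(S) = max(S).
Sorted decreasing:
5/7, 1/2, -3/8, -7/5, -3/2, -4
The extremum is 5/7.
For every x in S, x <= 5/7. And 5/7 is in S, so it is attained.
Therefore sup(S) = 5/7.

5/7


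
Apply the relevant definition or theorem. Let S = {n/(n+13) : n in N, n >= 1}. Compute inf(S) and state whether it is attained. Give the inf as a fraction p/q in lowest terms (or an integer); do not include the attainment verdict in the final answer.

Analysis:
- Values: 1/14, 2/15, 3/16, 4/17, ... strictly increasing.
- Minimum is 1/14 (n=1); inf = 1/14 (attained).
- n/(n+13) = 1 - 13/(n+13) -> 1 from below as n -> infinity, and never equals 1.
- So sup = 1 (not attained).
Conclusion: inf(S) = 1/14, attained in S.

1/14


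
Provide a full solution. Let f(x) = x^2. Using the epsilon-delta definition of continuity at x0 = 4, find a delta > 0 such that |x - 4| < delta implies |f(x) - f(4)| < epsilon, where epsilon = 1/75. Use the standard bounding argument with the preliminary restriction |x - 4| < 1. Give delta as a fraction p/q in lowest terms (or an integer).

Factor: |x^2 - (4)^2| = |x - 4| * |x + 4|.
Impose |x - 4| < 1 first. Then |x + 4| = |(x - 4) + 2*(4)| <= |x - 4| + 2*|4| < 1 + 8 = 9.
So |x^2 - (4)^2| < delta * 9.
We need delta * 9 <= 1/75, i.e. delta <= 1/75/9 = 1/675.
Since 1/675 < 1, this is tighter than 1; take delta = 1/675.
So delta = 1/675 works.

1/675


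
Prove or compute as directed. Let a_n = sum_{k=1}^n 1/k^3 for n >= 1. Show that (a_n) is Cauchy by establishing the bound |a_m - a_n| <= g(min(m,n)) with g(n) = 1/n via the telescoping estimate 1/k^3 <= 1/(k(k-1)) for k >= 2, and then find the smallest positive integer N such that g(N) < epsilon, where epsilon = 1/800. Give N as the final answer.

For m > n >= 1: |a_m - a_n| = sum_{k=n+1}^m 1/k^3.
Use 1/k^3 <= 1/(k(k-1)) = 1/(k-1) - 1/k for k >= 2 (which holds since k^3 >= k^2 >= k(k-1) for k >= 2):
sum_{k=n+1}^m 1/k^3 <= sum_{k=n+1}^m (1/(k-1) - 1/k) = 1/n - 1/m <= 1/n.
By symmetry the same bound holds with n,m swapped, so |a_m - a_n| <= 1/min(m,n) = g(min(m,n)). Since g(n) -> 0, (a_n) is Cauchy.
Now solve g(N) < 1/800: 1/N < 1/800 <=> N > 1/(1/800) = 800.
The smallest integer strictly greater than 800 is N = 801.
Check: g(801) = 1/801 < 1/800; g(800) = 1/800 >= 1/800. So N = 801.

801


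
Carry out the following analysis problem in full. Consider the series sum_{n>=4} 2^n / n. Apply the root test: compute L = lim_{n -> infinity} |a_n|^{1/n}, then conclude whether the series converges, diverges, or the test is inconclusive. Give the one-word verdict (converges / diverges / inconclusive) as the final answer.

Let a_n denote the general term. Form |a_n|^(1/n) and simplify:
|a_n|^(1/n) = 2/n^(1/n)
Take the limit as n -> infinity: L = 2.
Since L = 2 > 1, the root test implies divergence.

diverges


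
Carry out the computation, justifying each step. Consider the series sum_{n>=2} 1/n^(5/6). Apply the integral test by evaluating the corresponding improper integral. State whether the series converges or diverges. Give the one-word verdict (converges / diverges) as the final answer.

Let f(x) = x^(-5/6). Then f is positive, continuous, and decreasing on [2, infinity), so the integral test applies.
Compute the improper integral int_{2}^infinity f(x) dx:
  antiderivative F(x) = 6*x^(1/6).
  As x -> infinity, F(x) -> infinity (since p = 5/6 < 1).
  So the integral diverges. By the integral test, the series diverges.

diverges


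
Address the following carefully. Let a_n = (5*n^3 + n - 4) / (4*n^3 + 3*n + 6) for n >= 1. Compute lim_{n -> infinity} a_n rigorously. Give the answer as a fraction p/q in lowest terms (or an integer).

Divide numerator and denominator by n^3, the highest power:
numerator / n^3 = 5 + n^(-2) - 4/n^3
denominator / n^3 = 4 + 3/n^2 + 6/n^3
As n -> infinity, all terms of the form c/n^k (k >= 1) tend to 0.
So numerator / n^3 -> 5 and denominator / n^3 -> 4.
Therefore lim a_n = 5/4.

5/4


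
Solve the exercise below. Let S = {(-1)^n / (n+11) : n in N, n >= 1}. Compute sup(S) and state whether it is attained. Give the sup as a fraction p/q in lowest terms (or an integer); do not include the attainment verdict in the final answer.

Analysis:
- Values: -1/12, 1/13, -1/14, 1/15, -1/16, ...
- Positive terms (even n): 1/(2+11), 1/(4+11), ... decreasing -> max = 1/13 (n=2).
- Negative terms (odd n): -1/(1+11), -1/(3+11), ... increasing -> min = -1/12 (n=1).
- So sup = 1/13 (attained at n=2); inf = -1/12 (attained at n=1).
Conclusion: sup(S) = 1/13, attained in S.

1/13


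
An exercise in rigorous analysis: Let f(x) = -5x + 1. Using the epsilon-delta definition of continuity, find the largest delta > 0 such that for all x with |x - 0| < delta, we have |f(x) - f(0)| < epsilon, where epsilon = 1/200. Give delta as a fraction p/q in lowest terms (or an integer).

We compute f(0) = -5*(0) + 1 = 1.
|f(x) - f(0)| = |-5x + 1 - (1)| = |-5(x - 0)| = 5|x - 0|.
We need 5|x - 0| < 1/200, i.e. |x - 0| < 1/200 / 5 = 1/1000.
So any delta <= 1/1000 works. Conversely, if delta > 1/1000, then x = 0 + 1/1000 satisfies |x - 0| = 1/1000 < delta but |f(x) - f(0)| = 5 * 1/1000 = 1/200, which is not < 1/200; so no larger delta works.
Hence the largest such delta is 1/1000.

1/1000


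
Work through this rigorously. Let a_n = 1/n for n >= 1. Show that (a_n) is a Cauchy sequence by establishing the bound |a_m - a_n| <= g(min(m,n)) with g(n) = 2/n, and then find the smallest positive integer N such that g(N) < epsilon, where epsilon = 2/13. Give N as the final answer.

For any m, n >= 1, by the triangle inequality:
|a_m - a_n| = |1/m - 1/n| <= 1/m + 1/n <= 2/min(m,n).
So g(n) = 2/n bounds the Cauchy difference. Since g(n) -> 0, (a_n) is Cauchy.
Now solve g(N) < 2/13: 2/N < 2/13 <=> N > 2 / (2/13) = 13.
The smallest integer strictly greater than 13 is N = 14.
Check: g(14) = 2/14 = 1/7 < 2/13; g(13) = 2/13 >= 2/13. So N = 14.

14


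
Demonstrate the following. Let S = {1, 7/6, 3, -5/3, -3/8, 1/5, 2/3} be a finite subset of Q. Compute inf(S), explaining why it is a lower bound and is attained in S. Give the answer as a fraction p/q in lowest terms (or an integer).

S is finite, so inf(S) = min(S).
Sorted increasing:
-5/3, -3/8, 1/5, 2/3, 1, 7/6, 3
The extremum is -5/3.
For every x in S, x >= -5/3. And -5/3 is in S, so it is attained.
Therefore inf(S) = -5/3.

-5/3


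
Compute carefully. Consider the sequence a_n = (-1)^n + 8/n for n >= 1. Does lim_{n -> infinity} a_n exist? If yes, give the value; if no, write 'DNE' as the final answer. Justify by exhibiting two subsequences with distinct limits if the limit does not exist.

Examine the behaviour of a_n along subsequences.
a_{2k} = 1 + 8/(2k) -> 1. a_{2k+1} = -1 + 8/(2k+1) -> -1.
Since these two subsequential limits are 1 and -1, distinct, the full sequence cannot converge (a convergent sequence has all subsequences tending to the same limit). So lim a_n does not exist.

DNE


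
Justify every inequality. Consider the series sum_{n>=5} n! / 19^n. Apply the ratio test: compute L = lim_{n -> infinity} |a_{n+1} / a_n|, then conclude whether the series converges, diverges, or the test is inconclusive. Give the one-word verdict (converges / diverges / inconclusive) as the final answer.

Let a_n denote the general term. Form the ratio a_{n+1}/a_n and simplify:
a_{n+1}/a_n = n/19 + 1/19
Take the limit as n -> infinity: L = infinity.
Since L = infinity > 1 (or L = infinity), the ratio test implies the series diverges.

diverges


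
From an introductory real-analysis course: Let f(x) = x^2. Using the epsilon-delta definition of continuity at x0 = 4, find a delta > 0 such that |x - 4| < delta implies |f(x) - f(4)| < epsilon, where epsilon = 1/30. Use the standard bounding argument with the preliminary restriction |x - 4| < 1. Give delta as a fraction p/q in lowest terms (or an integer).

Factor: |x^2 - (4)^2| = |x - 4| * |x + 4|.
Impose |x - 4| < 1 first. Then |x + 4| = |(x - 4) + 2*(4)| <= |x - 4| + 2*|4| < 1 + 8 = 9.
So |x^2 - (4)^2| < delta * 9.
We need delta * 9 <= 1/30, i.e. delta <= 1/30/9 = 1/270.
Since 1/270 < 1, this is tighter than 1; take delta = 1/270.
So delta = 1/270 works.

1/270


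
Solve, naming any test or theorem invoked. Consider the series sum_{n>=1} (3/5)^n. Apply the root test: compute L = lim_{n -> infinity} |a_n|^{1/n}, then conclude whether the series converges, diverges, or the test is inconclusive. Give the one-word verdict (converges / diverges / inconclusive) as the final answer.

Let a_n denote the general term. Form |a_n|^(1/n) and simplify:
|a_n|^(1/n) = 3/5
Take the limit as n -> infinity: L = 3/5.
Since L = 3/5 < 1, the root test implies convergence.

converges


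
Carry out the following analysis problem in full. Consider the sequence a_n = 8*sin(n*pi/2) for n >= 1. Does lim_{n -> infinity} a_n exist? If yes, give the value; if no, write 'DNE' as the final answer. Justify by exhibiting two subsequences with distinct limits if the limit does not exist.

Examine the behaviour of a_n along subsequences.
a_{4k+1} = 8*sin(pi/2 + 2k*pi) = 8 -> 8. a_{4k+3} = 8*sin(3pi/2 + 2k*pi) = -8 -> -8.
Since these two subsequential limits are 8 and -8, distinct, the full sequence cannot converge (a convergent sequence has all subsequences tending to the same limit). So lim a_n does not exist.

DNE


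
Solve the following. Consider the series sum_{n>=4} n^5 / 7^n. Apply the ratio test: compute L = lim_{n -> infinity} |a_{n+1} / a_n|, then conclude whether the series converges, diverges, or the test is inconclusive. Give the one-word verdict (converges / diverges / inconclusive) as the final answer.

Let a_n denote the general term. Form the ratio a_{n+1}/a_n and simplify:
a_{n+1}/a_n = (n + 1)^5/(7*n^5)
Take the limit as n -> infinity: L = 1/7.
Since L = 1/7 < 1, the ratio test implies the series converges.

converges


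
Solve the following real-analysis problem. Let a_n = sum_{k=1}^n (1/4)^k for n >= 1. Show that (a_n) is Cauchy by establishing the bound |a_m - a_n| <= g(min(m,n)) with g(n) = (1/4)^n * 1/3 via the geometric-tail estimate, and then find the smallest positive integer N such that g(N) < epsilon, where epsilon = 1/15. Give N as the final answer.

For m > n >= 1: |a_m - a_n| = sum_{k=n+1}^m (1/4)^k < sum_{k=n+1}^infinity (1/4)^k = (1/4)^(n+1) / (1 - 1/4) = (1/4)^n * (1/4) * (4/3) = (1/4)^n * 1/3.
So g(n) = (1/4)^n / 3. Since g(n) -> 0, (a_n) is Cauchy.
Now solve g(N) < 1/15: (1/4)^N / 3 < 1/15 <=> 4^N > 1 / (3 * 1/15) = 5.
Check powers of 4: 4^1 = 4 <= 5, 4^2 = 16 > 5.
So the smallest such N is 2. Check: g(2) = 1/(3 * 16) = 1/48 < 1/15.

2


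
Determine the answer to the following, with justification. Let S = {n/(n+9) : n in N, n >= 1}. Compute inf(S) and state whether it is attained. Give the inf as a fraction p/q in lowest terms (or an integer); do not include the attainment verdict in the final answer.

Analysis:
- Values: 1/10, 2/11, 1/4, 4/13, ... strictly increasing.
- Minimum is 1/10 (n=1); inf = 1/10 (attained).
- n/(n+9) = 1 - 9/(n+9) -> 1 from below as n -> infinity, and never equals 1.
- So sup = 1 (not attained).
Conclusion: inf(S) = 1/10, attained in S.

1/10


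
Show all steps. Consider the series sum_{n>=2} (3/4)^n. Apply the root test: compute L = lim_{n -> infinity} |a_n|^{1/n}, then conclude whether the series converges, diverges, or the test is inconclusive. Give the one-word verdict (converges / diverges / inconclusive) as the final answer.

Let a_n denote the general term. Form |a_n|^(1/n) and simplify:
|a_n|^(1/n) = 3/4
Take the limit as n -> infinity: L = 3/4.
Since L = 3/4 < 1, the root test implies convergence.

converges


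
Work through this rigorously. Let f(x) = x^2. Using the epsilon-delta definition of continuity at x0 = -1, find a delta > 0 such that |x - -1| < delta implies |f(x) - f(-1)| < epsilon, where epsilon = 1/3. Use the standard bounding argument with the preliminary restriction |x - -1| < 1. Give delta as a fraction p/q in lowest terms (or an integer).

Factor: |x^2 - (-1)^2| = |x - -1| * |x + -1|.
Impose |x - -1| < 1 first. Then |x + -1| = |(x - -1) + 2*(-1)| <= |x - -1| + 2*|-1| < 1 + 2 = 3.
So |x^2 - (-1)^2| < delta * 3.
We need delta * 3 <= 1/3, i.e. delta <= 1/3/3 = 1/9.
Since 1/9 < 1, this is tighter than 1; take delta = 1/9.
So delta = 1/9 works.

1/9


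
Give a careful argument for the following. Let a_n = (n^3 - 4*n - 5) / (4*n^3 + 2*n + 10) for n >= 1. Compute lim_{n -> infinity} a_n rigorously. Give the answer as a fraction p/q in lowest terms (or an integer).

Divide numerator and denominator by n^3, the highest power:
numerator / n^3 = 1 - 4/n^2 - 5/n^3
denominator / n^3 = 4 + 2/n^2 + 10/n^3
As n -> infinity, all terms of the form c/n^k (k >= 1) tend to 0.
So numerator / n^3 -> 1 and denominator / n^3 -> 4.
Therefore lim a_n = 1/4.

1/4


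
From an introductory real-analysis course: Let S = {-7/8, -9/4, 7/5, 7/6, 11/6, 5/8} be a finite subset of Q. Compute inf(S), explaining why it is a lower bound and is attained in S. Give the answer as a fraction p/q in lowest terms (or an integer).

S is finite, so inf(S) = min(S).
Sorted increasing:
-9/4, -7/8, 5/8, 7/6, 7/5, 11/6
The extremum is -9/4.
For every x in S, x >= -9/4. And -9/4 is in S, so it is attained.
Therefore inf(S) = -9/4.

-9/4


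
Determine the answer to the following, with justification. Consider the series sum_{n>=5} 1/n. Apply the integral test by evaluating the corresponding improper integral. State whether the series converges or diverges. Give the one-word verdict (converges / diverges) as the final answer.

Let f(x) = 1/x. Then f is positive, continuous, and decreasing on [5, infinity), so the integral test applies.
Compute the improper integral int_{5}^infinity f(x) dx:
  antiderivative F(x) = log(x).
  As x -> infinity, log(x) -> infinity.
  So int = infinity - log(5) = infinity. By the integral test, the series diverges.

diverges


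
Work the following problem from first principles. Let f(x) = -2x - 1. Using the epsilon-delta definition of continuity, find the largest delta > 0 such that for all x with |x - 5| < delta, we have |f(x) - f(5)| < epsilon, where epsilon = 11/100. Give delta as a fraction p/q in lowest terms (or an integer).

We compute f(5) = -2*(5) - 1 = -11.
|f(x) - f(5)| = |-2x - 1 - (-11)| = |-2(x - 5)| = 2|x - 5|.
We need 2|x - 5| < 11/100, i.e. |x - 5| < 11/100 / 2 = 11/200.
So any delta <= 11/200 works. Conversely, if delta > 11/200, then x = 5 + 11/200 satisfies |x - 5| = 11/200 < delta but |f(x) - f(5)| = 2 * 11/200 = 11/100, which is not < 11/100; so no larger delta works.
Hence the largest such delta is 11/200.

11/200


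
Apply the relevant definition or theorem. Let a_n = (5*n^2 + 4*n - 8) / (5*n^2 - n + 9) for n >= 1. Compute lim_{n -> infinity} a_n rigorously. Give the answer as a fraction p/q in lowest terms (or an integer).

Divide numerator and denominator by n^2, the highest power:
numerator / n^2 = 5 + 4/n - 8/n^2
denominator / n^2 = 5 - 1/n + 9/n^2
As n -> infinity, all terms of the form c/n^k (k >= 1) tend to 0.
So numerator / n^2 -> 5 and denominator / n^2 -> 5.
Therefore lim a_n = 1.

1


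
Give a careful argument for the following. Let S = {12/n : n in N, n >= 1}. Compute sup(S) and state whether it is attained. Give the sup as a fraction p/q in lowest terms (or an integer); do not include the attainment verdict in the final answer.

Analysis:
- Values: 12, 6, 4, 3, ... strictly decreasing.
- The maximum is 12 (n=1); sup = 12 (attained).
- The set is bounded below by 0; 12/n -> 0 so 0 is the greatest lower bound.
- 0 is not in the set, so inf = 0 is not attained.
Conclusion: sup(S) = 12, attained in S.

12


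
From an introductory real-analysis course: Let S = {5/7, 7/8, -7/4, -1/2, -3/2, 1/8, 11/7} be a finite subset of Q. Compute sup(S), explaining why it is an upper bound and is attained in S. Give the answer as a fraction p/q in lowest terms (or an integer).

S is finite, so sup(S) = max(S).
Sorted decreasing:
11/7, 7/8, 5/7, 1/8, -1/2, -3/2, -7/4
The extremum is 11/7.
For every x in S, x <= 11/7. And 11/7 is in S, so it is attained.
Therefore sup(S) = 11/7.

11/7


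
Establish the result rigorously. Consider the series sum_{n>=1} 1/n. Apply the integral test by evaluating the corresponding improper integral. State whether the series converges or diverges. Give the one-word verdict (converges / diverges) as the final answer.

Let f(x) = 1/x. Then f is positive, continuous, and decreasing on [1, infinity), so the integral test applies.
Compute the improper integral int_{1}^infinity f(x) dx:
  antiderivative F(x) = log(x).
  As x -> infinity, log(x) -> infinity.
  So int = infinity - log(1) = infinity. By the integral test, the series diverges.

diverges


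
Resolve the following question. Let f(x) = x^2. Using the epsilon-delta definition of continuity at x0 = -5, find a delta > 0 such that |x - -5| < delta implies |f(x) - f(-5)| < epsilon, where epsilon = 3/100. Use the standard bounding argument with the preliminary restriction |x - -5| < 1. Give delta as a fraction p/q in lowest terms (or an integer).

Factor: |x^2 - (-5)^2| = |x - -5| * |x + -5|.
Impose |x - -5| < 1 first. Then |x + -5| = |(x - -5) + 2*(-5)| <= |x - -5| + 2*|-5| < 1 + 10 = 11.
So |x^2 - (-5)^2| < delta * 11.
We need delta * 11 <= 3/100, i.e. delta <= 3/100/11 = 3/1100.
Since 3/1100 < 1, this is tighter than 1; take delta = 3/1100.
So delta = 3/1100 works.

3/1100


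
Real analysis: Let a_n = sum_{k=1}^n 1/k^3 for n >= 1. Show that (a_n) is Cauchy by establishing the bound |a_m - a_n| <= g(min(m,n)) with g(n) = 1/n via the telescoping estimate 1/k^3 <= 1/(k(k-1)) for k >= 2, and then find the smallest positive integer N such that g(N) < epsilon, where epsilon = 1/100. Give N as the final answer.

For m > n >= 1: |a_m - a_n| = sum_{k=n+1}^m 1/k^3.
Use 1/k^3 <= 1/(k(k-1)) = 1/(k-1) - 1/k for k >= 2 (which holds since k^3 >= k^2 >= k(k-1) for k >= 2):
sum_{k=n+1}^m 1/k^3 <= sum_{k=n+1}^m (1/(k-1) - 1/k) = 1/n - 1/m <= 1/n.
By symmetry the same bound holds with n,m swapped, so |a_m - a_n| <= 1/min(m,n) = g(min(m,n)). Since g(n) -> 0, (a_n) is Cauchy.
Now solve g(N) < 1/100: 1/N < 1/100 <=> N > 1/(1/100) = 100.
The smallest integer strictly greater than 100 is N = 101.
Check: g(101) = 1/101 < 1/100; g(100) = 1/100 >= 1/100. So N = 101.

101


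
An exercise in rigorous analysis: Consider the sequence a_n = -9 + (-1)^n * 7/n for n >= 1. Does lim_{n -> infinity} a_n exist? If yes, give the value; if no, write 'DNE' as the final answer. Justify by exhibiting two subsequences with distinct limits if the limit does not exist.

Examine the behaviour of a_n along subsequences.
Even-n subsequence a_{2k} = -9 + 7/(2k) -> -9. Odd-n subsequence a_{2k+1} = -9 - 7/(2k+1) -> -9. Both tend to -9, which suggests the limit is -9; verify directly.
|a_n - (-9)| = |(-1)^n * 7/n| = 7/n for every n >= 1.
Given epsilon > 0, choose a positive integer N > 7/epsilon. Then for all n >= N, |a_n - (-9)| = 7/n <= 7/N < epsilon.
So by the definition of the limit, lim a_n exists and equals -9.

-9


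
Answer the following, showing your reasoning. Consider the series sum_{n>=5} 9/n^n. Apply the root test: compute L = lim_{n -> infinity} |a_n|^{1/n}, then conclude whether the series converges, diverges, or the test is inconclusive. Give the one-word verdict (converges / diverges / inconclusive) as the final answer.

Let a_n denote the general term. Form |a_n|^(1/n) and simplify:
|a_n|^(1/n) = 3^(2/n)/n
Take the limit as n -> infinity: L = 0.
Since L = 0 < 1, the root test implies convergence.

converges


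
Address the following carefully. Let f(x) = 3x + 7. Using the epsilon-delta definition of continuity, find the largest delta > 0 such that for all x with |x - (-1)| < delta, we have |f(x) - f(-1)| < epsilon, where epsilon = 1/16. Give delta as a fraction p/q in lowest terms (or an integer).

We compute f(-1) = 3*(-1) + 7 = 4.
|f(x) - f(-1)| = |3x + 7 - (4)| = |3(x - (-1))| = 3|x - (-1)|.
We need 3|x - (-1)| < 1/16, i.e. |x - (-1)| < 1/16 / 3 = 1/48.
So any delta <= 1/48 works. Conversely, if delta > 1/48, then x = -1 + 1/48 satisfies |x - (-1)| = 1/48 < delta but |f(x) - f(-1)| = 3 * 1/48 = 1/16, which is not < 1/16; so no larger delta works.
Hence the largest such delta is 1/48.

1/48


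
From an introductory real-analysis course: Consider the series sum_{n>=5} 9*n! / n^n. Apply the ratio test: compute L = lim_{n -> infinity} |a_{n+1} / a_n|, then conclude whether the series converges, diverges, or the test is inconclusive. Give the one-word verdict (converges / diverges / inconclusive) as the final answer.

Let a_n denote the general term. Form the ratio a_{n+1}/a_n and simplify:
a_{n+1}/a_n = (n/(n + 1))^n
Take the limit as n -> infinity: L = exp(-1).
Since L = exp(-1) < 1, the ratio test implies the series converges.

converges


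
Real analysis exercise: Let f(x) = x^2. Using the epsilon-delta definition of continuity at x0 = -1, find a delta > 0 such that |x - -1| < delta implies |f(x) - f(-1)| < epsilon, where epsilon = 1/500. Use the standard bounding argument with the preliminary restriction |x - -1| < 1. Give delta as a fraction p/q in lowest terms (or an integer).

Factor: |x^2 - (-1)^2| = |x - -1| * |x + -1|.
Impose |x - -1| < 1 first. Then |x + -1| = |(x - -1) + 2*(-1)| <= |x - -1| + 2*|-1| < 1 + 2 = 3.
So |x^2 - (-1)^2| < delta * 3.
We need delta * 3 <= 1/500, i.e. delta <= 1/500/3 = 1/1500.
Since 1/1500 < 1, this is tighter than 1; take delta = 1/1500.
So delta = 1/1500 works.

1/1500


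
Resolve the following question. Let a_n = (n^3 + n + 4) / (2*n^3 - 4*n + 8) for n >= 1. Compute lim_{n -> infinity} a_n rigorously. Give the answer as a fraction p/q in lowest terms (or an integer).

Divide numerator and denominator by n^3, the highest power:
numerator / n^3 = 1 + n^(-2) + 4/n^3
denominator / n^3 = 2 - 4/n^2 + 8/n^3
As n -> infinity, all terms of the form c/n^k (k >= 1) tend to 0.
So numerator / n^3 -> 1 and denominator / n^3 -> 2.
Therefore lim a_n = 1/2.

1/2


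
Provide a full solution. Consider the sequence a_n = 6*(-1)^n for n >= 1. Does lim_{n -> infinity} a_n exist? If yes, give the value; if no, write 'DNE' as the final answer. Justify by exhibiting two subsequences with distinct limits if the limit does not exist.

Examine the behaviour of a_n along subsequences.
Even-n subsequence a_{2k} = 6 -> 6. Odd-n subsequence a_{2k+1} = -6 -> -6.
Since these two subsequential limits are 6 and -6, distinct, the full sequence cannot converge (a convergent sequence has all subsequences tending to the same limit). So lim a_n does not exist.

DNE


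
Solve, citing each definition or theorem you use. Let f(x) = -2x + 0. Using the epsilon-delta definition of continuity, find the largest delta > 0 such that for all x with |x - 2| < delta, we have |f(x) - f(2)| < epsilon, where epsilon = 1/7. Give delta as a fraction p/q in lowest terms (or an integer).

We compute f(2) = -2*(2) + 0 = -4.
|f(x) - f(2)| = |-2x + 0 - (-4)| = |-2(x - 2)| = 2|x - 2|.
We need 2|x - 2| < 1/7, i.e. |x - 2| < 1/7 / 2 = 1/14.
So any delta <= 1/14 works. Conversely, if delta > 1/14, then x = 2 + 1/14 satisfies |x - 2| = 1/14 < delta but |f(x) - f(2)| = 2 * 1/14 = 1/7, which is not < 1/7; so no larger delta works.
Hence the largest such delta is 1/14.

1/14


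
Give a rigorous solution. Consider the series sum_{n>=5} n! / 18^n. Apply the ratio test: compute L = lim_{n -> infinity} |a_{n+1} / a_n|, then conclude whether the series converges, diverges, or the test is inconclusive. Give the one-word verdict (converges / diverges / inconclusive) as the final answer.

Let a_n denote the general term. Form the ratio a_{n+1}/a_n and simplify:
a_{n+1}/a_n = n/18 + 1/18
Take the limit as n -> infinity: L = infinity.
Since L = infinity > 1 (or L = infinity), the ratio test implies the series diverges.

diverges


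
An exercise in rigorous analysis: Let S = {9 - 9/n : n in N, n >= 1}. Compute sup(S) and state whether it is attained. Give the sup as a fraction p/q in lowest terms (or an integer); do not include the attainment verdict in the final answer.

Analysis:
- Values: 0, 9/2, 6, 27/4, ... strictly increasing.
- Minimum is 0 (n=1); inf = 0 (attained).
- 9 - 9/n -> 9 from below; sup = 9, not attained.
Conclusion: sup(S) = 9, not attained in S.

9


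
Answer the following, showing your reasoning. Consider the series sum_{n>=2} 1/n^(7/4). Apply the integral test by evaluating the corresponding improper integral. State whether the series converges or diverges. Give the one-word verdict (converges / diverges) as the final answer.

Let f(x) = x^(-7/4). Then f is positive, continuous, and decreasing on [2, infinity), so the integral test applies.
Compute the improper integral int_{2}^infinity f(x) dx:
  antiderivative F(x) = -4/(3*x^(3/4)).
  As x -> infinity, F(x) -> 0 (since p = 7/4 > 1).
  So int = F(infinity) - F(2) = 0 - (-2*2^(1/4)/3) = 2*2^(1/4)/3.
  Finite, so by the integral test, the series converges.

converges


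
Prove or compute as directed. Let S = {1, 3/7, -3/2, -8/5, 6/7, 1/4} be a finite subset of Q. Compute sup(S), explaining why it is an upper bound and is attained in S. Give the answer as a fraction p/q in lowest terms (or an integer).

S is finite, so sup(S) = max(S).
Sorted decreasing:
1, 6/7, 3/7, 1/4, -3/2, -8/5
The extremum is 1.
For every x in S, x <= 1. And 1 is in S, so it is attained.
Therefore sup(S) = 1.

1


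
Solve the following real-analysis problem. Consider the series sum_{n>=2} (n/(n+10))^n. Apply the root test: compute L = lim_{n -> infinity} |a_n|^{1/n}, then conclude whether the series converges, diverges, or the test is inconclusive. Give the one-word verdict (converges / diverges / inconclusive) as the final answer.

Let a_n denote the general term. Form |a_n|^(1/n) and simplify:
|a_n|^(1/n) = n/(n + 10)
Take the limit as n -> infinity: L = 1.
Since L = 1, the root test is inconclusive. (In fact a_n = (n/(n+10))^n -> e^(-10) != 0, so the nth-term test shows divergence; but the root test itself gives no conclusion.)

inconclusive


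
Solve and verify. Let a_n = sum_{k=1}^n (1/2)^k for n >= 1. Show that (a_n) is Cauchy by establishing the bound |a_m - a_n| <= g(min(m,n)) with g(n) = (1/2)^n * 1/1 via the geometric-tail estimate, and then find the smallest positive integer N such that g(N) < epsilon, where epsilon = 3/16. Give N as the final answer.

For m > n >= 1: |a_m - a_n| = sum_{k=n+1}^m (1/2)^k < sum_{k=n+1}^infinity (1/2)^k = (1/2)^(n+1) / (1 - 1/2) = (1/2)^n * (1/2) * (2/1) = (1/2)^n * 1/1.
So g(n) = (1/2)^n / 1. Since g(n) -> 0, (a_n) is Cauchy.
Now solve g(N) < 3/16: (1/2)^N / 1 < 3/16 <=> 2^N > 1 / (1 * 3/16) = 16/3.
Check powers of 2: 2^2 = 4 <= 16/3, 2^3 = 8 > 16/3.
So the smallest such N is 3. Check: g(3) = 1/(1 * 8) = 1/8 < 3/16.

3


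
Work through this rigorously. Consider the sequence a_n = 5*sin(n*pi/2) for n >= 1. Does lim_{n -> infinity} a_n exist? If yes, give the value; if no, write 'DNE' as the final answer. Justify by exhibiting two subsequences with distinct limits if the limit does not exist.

Examine the behaviour of a_n along subsequences.
a_{4k+1} = 5*sin(pi/2 + 2k*pi) = 5 -> 5. a_{4k+3} = 5*sin(3pi/2 + 2k*pi) = -5 -> -5.
Since these two subsequential limits are 5 and -5, distinct, the full sequence cannot converge (a convergent sequence has all subsequences tending to the same limit). So lim a_n does not exist.

DNE


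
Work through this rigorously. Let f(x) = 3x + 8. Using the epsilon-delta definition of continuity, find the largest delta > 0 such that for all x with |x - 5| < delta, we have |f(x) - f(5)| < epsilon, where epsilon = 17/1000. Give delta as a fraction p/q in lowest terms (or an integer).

We compute f(5) = 3*(5) + 8 = 23.
|f(x) - f(5)| = |3x + 8 - (23)| = |3(x - 5)| = 3|x - 5|.
We need 3|x - 5| < 17/1000, i.e. |x - 5| < 17/1000 / 3 = 17/3000.
So any delta <= 17/3000 works. Conversely, if delta > 17/3000, then x = 5 + 17/3000 satisfies |x - 5| = 17/3000 < delta but |f(x) - f(5)| = 3 * 17/3000 = 17/1000, which is not < 17/1000; so no larger delta works.
Hence the largest such delta is 17/3000.

17/3000


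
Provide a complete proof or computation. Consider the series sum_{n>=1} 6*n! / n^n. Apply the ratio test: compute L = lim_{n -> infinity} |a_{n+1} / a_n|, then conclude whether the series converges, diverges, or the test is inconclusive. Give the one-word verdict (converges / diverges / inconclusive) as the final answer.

Let a_n denote the general term. Form the ratio a_{n+1}/a_n and simplify:
a_{n+1}/a_n = (n/(n + 1))^n
Take the limit as n -> infinity: L = exp(-1).
Since L = exp(-1) < 1, the ratio test implies the series converges.

converges


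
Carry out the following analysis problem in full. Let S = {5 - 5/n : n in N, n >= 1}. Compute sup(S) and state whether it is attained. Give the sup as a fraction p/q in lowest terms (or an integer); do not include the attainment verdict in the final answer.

Analysis:
- Values: 0, 5/2, 10/3, 15/4, ... strictly increasing.
- Minimum is 0 (n=1); inf = 0 (attained).
- 5 - 5/n -> 5 from below; sup = 5, not attained.
Conclusion: sup(S) = 5, not attained in S.

5


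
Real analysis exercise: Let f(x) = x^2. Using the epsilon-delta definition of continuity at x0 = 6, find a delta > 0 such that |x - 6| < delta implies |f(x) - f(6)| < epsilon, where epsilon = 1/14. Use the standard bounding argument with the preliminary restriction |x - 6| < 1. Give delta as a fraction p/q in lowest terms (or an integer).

Factor: |x^2 - (6)^2| = |x - 6| * |x + 6|.
Impose |x - 6| < 1 first. Then |x + 6| = |(x - 6) + 2*(6)| <= |x - 6| + 2*|6| < 1 + 12 = 13.
So |x^2 - (6)^2| < delta * 13.
We need delta * 13 <= 1/14, i.e. delta <= 1/14/13 = 1/182.
Since 1/182 < 1, this is tighter than 1; take delta = 1/182.
So delta = 1/182 works.

1/182


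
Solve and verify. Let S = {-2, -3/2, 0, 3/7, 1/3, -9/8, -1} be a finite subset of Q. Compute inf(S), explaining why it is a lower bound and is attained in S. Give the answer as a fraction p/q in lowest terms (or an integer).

S is finite, so inf(S) = min(S).
Sorted increasing:
-2, -3/2, -9/8, -1, 0, 1/3, 3/7
The extremum is -2.
For every x in S, x >= -2. And -2 is in S, so it is attained.
Therefore inf(S) = -2.

-2


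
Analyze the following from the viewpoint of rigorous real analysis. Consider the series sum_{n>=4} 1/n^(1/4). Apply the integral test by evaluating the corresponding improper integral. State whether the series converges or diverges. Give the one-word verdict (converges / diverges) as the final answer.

Let f(x) = x^(-1/4). Then f is positive, continuous, and decreasing on [4, infinity), so the integral test applies.
Compute the improper integral int_{4}^infinity f(x) dx:
  antiderivative F(x) = 4*x^(3/4)/3.
  As x -> infinity, F(x) -> infinity (since p = 1/4 < 1).
  So the integral diverges. By the integral test, the series diverges.

diverges


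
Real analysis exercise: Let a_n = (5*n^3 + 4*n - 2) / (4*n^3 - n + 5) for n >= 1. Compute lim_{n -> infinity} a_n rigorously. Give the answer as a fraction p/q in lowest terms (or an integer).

Divide numerator and denominator by n^3, the highest power:
numerator / n^3 = 5 + 4/n^2 - 2/n^3
denominator / n^3 = 4 - 1/n^2 + 5/n^3
As n -> infinity, all terms of the form c/n^k (k >= 1) tend to 0.
So numerator / n^3 -> 5 and denominator / n^3 -> 4.
Therefore lim a_n = 5/4.

5/4


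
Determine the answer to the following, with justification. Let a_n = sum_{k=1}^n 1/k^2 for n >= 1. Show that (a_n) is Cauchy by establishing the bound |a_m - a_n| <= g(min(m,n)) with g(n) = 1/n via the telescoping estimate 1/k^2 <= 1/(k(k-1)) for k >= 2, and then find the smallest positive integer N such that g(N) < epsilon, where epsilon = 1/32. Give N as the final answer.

For m > n >= 1: |a_m - a_n| = sum_{k=n+1}^m 1/k^2.
Use 1/k^2 <= 1/(k(k-1)) = 1/(k-1) - 1/k for k >= 2:
sum_{k=n+1}^m 1/k^2 <= sum_{k=n+1}^m (1/(k-1) - 1/k) = 1/n - 1/m <= 1/n.
By symmetry the same bound holds with n,m swapped, so |a_m - a_n| <= 1/min(m,n) = g(min(m,n)). Since g(n) -> 0, (a_n) is Cauchy.
Now solve g(N) < 1/32: 1/N < 1/32 <=> N > 1/(1/32) = 32.
The smallest integer strictly greater than 32 is N = 33.
Check: g(33) = 1/33 < 1/32; g(32) = 1/32 >= 1/32. So N = 33.

33


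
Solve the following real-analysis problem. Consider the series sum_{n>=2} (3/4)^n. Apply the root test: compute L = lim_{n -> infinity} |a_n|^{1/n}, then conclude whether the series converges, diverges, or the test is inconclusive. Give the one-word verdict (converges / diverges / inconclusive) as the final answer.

Let a_n denote the general term. Form |a_n|^(1/n) and simplify:
|a_n|^(1/n) = 3/4
Take the limit as n -> infinity: L = 3/4.
Since L = 3/4 < 1, the root test implies convergence.

converges


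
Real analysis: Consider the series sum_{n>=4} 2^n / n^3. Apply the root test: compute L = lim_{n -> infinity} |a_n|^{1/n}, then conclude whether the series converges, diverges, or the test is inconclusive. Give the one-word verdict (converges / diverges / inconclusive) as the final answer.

Let a_n denote the general term. Form |a_n|^(1/n) and simplify:
|a_n|^(1/n) = 2/n^(3/n)
Take the limit as n -> infinity: L = 2.
Since L = 2 > 1, the root test implies divergence.

diverges
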